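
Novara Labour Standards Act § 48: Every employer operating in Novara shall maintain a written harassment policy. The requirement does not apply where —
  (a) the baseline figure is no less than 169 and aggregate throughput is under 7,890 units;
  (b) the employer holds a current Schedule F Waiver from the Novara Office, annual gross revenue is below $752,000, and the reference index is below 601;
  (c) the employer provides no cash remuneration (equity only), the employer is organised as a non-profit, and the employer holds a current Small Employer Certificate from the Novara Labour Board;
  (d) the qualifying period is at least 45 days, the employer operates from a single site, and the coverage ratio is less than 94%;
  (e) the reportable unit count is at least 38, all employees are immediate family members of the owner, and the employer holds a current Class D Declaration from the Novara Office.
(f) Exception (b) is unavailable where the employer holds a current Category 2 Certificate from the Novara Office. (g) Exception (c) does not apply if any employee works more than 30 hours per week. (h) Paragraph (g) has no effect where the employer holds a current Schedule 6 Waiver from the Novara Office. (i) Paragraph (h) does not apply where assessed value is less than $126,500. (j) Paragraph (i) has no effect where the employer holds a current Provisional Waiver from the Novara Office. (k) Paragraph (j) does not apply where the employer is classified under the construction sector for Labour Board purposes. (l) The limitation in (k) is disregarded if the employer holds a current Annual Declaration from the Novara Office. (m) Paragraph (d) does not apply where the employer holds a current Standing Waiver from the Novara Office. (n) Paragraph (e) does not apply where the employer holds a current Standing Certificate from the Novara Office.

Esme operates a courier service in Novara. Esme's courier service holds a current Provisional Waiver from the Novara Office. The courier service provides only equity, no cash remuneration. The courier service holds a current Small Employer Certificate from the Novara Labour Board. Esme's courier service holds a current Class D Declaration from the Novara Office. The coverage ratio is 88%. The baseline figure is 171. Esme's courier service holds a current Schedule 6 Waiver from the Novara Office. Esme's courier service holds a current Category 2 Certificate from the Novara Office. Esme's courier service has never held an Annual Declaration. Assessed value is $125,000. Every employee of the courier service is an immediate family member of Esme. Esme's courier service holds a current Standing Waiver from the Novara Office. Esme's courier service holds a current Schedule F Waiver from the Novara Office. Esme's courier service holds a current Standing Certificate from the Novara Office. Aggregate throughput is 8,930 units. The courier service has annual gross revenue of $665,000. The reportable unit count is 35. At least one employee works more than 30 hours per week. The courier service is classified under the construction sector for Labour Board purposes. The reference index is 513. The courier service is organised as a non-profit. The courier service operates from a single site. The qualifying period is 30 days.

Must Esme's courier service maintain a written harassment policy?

Exception (a) does not apply: aggregate throughput is 8,930 units, not under 7,890 units.
Exception (b) is satisfied on its face — a current Schedule F Waiver is held; annual gross revenue is $665,000, below the $752,000 limit; the reference index is 513, below the 601 limit. But: (f) operates against (b): a current Category 2 Certificate is held. So (b) is unavailable.
Exception (c)'s conditions are all satisfied: remuneration is equity-only; the employer is a non-profit; a current Small Employer Certificate is held. Turning to paragraphs (g)–(l): (g) operates against (c): at least one employee exceeds 30 hours/week. (h) would limit (g) — a current Schedule 6 Waiver is held — but (i) sets (h) aside: (i) operates against (h): assessed value is $125,000, less than the $126,500 limit. (j) is triggered (a current Provisional Waiver is held), but is set aside by (k): (k) is engaged — the courier service is classified under the construction sector. (l) is inapplicable (the Annual Declaration is not current), so (k) stands. So (c) is unavailable.
Exception (d) fails — the qualifying period is 30 days, short of 45 days.
Exception (e) fails — the reportable unit count is 35, short of 38.
Every exception is unavailable, so the rule governs.

Yes — Esme's courier service must maintain a written harassment policy.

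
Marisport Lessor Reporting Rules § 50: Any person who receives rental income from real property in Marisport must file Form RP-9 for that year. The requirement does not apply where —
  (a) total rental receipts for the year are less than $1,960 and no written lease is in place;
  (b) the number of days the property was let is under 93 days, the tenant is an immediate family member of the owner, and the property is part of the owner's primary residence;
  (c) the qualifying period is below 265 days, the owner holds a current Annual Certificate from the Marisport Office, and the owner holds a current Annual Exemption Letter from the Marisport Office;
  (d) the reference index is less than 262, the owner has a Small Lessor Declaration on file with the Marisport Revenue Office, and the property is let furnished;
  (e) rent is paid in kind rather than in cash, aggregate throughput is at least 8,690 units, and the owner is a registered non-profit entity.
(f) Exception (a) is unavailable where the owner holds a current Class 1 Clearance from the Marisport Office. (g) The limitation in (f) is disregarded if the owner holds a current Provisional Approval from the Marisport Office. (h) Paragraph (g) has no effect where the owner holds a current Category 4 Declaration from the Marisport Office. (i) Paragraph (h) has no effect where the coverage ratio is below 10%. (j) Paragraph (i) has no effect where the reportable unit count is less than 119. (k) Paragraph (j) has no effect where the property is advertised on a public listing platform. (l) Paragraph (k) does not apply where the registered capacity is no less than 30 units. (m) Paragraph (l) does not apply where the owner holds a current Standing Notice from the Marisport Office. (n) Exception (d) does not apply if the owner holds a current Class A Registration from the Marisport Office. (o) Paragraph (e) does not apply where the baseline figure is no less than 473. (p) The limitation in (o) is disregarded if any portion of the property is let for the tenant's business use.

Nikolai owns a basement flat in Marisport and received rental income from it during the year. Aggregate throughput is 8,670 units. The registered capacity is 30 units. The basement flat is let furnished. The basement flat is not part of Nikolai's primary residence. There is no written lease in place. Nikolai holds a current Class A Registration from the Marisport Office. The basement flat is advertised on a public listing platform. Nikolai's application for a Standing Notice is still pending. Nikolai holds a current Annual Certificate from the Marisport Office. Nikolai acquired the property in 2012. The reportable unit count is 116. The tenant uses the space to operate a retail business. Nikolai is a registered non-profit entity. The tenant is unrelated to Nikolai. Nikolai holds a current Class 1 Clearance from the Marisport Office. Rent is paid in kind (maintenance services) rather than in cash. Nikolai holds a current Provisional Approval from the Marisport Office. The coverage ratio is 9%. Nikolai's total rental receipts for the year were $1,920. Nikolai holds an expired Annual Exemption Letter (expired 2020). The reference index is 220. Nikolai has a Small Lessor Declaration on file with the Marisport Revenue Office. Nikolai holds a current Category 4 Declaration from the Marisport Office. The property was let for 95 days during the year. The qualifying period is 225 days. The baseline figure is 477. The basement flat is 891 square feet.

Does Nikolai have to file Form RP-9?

Yes — Nikolai must file Form RP-9.

Exception (a) is satisfied on its face — total rental receipts for the year are $1,920, less than the $1,960 limit; there is no written lease. But: (f) applies — a current Class 1 Clearance is held. (g) would limit (f) — a current Provisional Approval is held — but (h) sets (g) aside: (h) operates against (g): a current Category 4 Declaration is held. (i) is engaged (the coverage ratio is 9%, below the 10% limit), but is overridden by (j): (j) operates — the reportable unit count is 116, less than the 119 limit. (k) operates (the property is publicly advertised), but is itself disapplied by (l): (l) operates against (k): the registered capacity is 30 units, meeting the 30 units threshold. (m) does not operate here (no current Standing Notice is held), so (l) stands. Exception (a) does not apply.
Exception (b) does not apply: the number of days the property was let is 95 days, not under 93 days.
Exception (c) fails — no current Annual Exemption Letter is held.
All of (d)'s requirements are met (the reference index is 220, less than the 262 limit; a Small Lessor Declaration is on file; the property is let furnished). But: (n) operates against (d): a current Class A Registration is held. Exception (d) does not apply.
Exception (e) fails — aggregate throughput is 8,670 units, short of 8,690 units.
Every exception is unavailable, so the rule governs.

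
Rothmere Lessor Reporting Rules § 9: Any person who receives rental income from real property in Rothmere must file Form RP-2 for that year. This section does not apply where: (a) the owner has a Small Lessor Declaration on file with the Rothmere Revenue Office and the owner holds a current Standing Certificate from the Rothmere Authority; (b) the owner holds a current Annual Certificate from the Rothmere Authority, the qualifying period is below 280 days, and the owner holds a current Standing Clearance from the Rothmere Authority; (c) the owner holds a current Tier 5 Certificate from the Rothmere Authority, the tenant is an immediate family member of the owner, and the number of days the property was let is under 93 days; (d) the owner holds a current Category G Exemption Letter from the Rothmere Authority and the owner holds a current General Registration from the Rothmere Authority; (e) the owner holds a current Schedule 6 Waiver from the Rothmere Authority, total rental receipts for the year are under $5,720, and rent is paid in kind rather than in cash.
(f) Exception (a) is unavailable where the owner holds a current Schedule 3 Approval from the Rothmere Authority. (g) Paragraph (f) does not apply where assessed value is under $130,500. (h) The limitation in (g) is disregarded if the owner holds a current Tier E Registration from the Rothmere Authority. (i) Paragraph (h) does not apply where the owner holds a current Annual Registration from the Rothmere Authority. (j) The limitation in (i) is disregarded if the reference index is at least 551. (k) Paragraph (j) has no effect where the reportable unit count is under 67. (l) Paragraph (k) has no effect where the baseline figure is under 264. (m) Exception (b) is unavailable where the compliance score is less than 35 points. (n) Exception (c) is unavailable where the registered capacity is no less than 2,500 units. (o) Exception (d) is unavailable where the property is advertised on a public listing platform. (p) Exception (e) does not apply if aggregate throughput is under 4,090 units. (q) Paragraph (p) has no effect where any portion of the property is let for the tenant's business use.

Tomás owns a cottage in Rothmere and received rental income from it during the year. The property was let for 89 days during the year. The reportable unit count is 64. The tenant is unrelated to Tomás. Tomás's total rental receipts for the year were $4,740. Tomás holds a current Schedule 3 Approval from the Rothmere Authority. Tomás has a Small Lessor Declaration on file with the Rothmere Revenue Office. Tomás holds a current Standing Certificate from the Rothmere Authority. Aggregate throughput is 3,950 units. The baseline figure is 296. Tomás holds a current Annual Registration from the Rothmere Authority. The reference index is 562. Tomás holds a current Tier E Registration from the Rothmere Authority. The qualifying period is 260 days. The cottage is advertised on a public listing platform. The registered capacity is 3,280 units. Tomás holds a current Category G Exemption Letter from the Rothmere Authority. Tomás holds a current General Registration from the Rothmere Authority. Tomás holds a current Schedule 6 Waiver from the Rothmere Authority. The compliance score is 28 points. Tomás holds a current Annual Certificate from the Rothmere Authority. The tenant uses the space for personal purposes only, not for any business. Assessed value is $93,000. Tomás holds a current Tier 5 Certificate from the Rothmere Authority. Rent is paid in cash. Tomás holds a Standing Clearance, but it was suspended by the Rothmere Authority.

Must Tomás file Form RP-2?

No — exception (a) applies; Tomás is not required to file Form RP-2.

Exception (a) is satisfied on its face — a Small Lessor Declaration is on file; a current Standing Certificate is held. Considering the limiting provisions: (f) applies (a current Schedule 3 Approval is held), but is set aside by (g): (g) is engaged — assessed value is $93,000, under the $130,500 limit. (h) would limit (g) — a current Tier E Registration is held — but (i) sets (h) aside: (i) operates — a current Annual Registration is held. (j) would limit (i) — the reference index is 562, meeting the 551 threshold — but (k) sets (j) aside: (k) is engaged — the reportable unit count is 64, under the 67 limit. (l) does not operate here (the baseline figure is 296, not under 264), so (k) stands. So (a) applies.
Exception (b) requires that the owner holds a current Standing Clearance from the Rothmere Authority; but there is no Standing Clearance in force, so (b) is unavailable.
Exception (c) does not apply: the tenant is unrelated to the owner.
Exception (d) is satisfied on its face — a current Category G Exemption Letter is held; a current General Registration is held. However, paragraph (o) must be considered: (o) operates against (d): the property is publicly advertised. So (d) is unavailable.
Exception (e) fails — rent is paid in cash.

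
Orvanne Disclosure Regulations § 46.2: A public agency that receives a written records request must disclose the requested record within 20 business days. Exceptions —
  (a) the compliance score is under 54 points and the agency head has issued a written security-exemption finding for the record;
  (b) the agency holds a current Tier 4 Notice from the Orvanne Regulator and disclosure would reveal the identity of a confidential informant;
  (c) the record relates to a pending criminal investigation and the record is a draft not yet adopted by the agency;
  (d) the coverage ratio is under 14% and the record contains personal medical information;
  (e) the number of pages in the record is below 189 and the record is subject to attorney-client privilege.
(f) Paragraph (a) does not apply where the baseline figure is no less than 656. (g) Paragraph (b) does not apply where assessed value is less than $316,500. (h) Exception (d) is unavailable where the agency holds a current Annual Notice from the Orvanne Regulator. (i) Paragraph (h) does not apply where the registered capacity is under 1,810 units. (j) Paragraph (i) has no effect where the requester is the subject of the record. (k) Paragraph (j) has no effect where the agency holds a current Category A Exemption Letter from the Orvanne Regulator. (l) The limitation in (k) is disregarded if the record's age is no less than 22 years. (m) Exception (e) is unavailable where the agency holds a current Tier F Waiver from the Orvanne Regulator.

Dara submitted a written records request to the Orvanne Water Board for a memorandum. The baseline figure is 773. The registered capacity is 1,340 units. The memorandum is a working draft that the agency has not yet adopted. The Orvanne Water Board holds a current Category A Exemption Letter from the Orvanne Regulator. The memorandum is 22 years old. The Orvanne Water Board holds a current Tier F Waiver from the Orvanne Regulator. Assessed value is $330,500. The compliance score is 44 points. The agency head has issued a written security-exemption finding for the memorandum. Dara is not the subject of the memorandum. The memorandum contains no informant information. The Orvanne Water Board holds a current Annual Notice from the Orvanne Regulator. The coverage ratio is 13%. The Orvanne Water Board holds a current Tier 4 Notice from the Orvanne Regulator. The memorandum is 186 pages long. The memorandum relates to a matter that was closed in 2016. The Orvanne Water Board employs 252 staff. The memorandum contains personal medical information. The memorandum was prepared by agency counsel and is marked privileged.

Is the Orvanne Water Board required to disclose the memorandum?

Exception (a)'s conditions are all satisfied: the compliance score is 44 points, under the 54 points limit; a written security-exemption finding has been issued. However, paragraph (f) must be considered: (f) is engaged — the baseline figure is 773, meeting the 656 threshold. So (a) is unavailable.
Exception (b) fails — the memorandum contains no informant information.
Exception (c) does not apply: the memorandum relates to a closed matter.
All of (d)'s requirements are met (the coverage ratio is 13%, under the 14% limit; the memorandum contains personal medical information). As to paragraphs (h)–(l): (h) operates (a current Annual Notice is held), but is overridden by (i): (i) operates against (h): the registered capacity is 1,340 units, under the 1,810 units limit. (j) is inapplicable (Dara is not the subject of the memorandum), so (i) stands. (d) remains available.
Exception (e) is satisfied on its face — the number of pages in the record is 186, below the 189 limit; the memorandum is privileged. But applying paragraph (m): (m) operates against (e): a current Tier F Waiver is held. So (e) is unavailable.

No — exception (d) applies; the Orvanne Water Board is not required to disclose the memorandum.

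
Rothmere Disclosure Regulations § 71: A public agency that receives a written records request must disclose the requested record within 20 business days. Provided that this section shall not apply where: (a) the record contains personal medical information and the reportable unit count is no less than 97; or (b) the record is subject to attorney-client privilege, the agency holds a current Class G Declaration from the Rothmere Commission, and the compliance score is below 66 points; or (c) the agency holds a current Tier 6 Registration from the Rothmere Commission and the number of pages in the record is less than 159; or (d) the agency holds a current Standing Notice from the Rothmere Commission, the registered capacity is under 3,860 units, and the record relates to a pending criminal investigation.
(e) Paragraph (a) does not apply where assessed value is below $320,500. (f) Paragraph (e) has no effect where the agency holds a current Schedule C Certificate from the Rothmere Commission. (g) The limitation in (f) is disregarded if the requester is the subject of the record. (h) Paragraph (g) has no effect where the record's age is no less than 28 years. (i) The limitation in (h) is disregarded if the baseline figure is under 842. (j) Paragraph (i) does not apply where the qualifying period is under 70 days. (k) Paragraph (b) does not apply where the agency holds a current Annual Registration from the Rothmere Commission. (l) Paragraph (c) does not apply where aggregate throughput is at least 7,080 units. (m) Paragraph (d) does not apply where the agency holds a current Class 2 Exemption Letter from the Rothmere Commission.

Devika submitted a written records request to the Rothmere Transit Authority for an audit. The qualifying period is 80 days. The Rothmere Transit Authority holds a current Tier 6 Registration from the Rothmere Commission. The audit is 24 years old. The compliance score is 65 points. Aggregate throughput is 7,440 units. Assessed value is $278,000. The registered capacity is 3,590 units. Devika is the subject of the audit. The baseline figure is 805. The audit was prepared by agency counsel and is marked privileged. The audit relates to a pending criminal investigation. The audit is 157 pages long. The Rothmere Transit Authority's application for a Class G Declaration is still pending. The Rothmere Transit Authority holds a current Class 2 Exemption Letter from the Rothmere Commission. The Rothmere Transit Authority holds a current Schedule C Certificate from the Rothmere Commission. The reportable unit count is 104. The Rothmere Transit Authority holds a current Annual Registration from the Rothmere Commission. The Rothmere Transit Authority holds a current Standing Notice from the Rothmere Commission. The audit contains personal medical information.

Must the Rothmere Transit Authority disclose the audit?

Yes — the Rothmere Transit Authority must disclose the audit.

Exception (a)'s conditions are all satisfied: the audit contains personal medical information; the reportable unit count is 104, meeting the 97 threshold. Turning to paragraphs (e)–(j): (e) is triggered — assessed value is $278,000, below the $320,500 limit. (f) would limit (e) — a current Schedule C Certificate is held — but (g) sets (f) aside: (g) is triggered — Devika is the subject of the audit. (h) is not engaged (the record's age is 24 years, short of 28 years), so (g) stands. So (a) is unavailable.
Exception (b) does not apply: the Class G Declaration is not current.
All of (c)'s requirements are met (a current Tier 6 Registration is held; the number of pages in the record is 157, less than the 159 limit). However, paragraph (l) must be considered: (l) operates against (c): aggregate throughput is 7,440 units, meeting the 7,080 units threshold. So (c) is unavailable.
All of (d)'s requirements are met (a current Standing Notice is held; the registered capacity is 3,590 units, under the 3,860 units limit; the audit relates to a pending investigation). However, paragraph (m) must be considered: (m) applies — a current Class 2 Exemption Letter is held. Exception (d) does not apply.
Every exception is unavailable, so the rule governs.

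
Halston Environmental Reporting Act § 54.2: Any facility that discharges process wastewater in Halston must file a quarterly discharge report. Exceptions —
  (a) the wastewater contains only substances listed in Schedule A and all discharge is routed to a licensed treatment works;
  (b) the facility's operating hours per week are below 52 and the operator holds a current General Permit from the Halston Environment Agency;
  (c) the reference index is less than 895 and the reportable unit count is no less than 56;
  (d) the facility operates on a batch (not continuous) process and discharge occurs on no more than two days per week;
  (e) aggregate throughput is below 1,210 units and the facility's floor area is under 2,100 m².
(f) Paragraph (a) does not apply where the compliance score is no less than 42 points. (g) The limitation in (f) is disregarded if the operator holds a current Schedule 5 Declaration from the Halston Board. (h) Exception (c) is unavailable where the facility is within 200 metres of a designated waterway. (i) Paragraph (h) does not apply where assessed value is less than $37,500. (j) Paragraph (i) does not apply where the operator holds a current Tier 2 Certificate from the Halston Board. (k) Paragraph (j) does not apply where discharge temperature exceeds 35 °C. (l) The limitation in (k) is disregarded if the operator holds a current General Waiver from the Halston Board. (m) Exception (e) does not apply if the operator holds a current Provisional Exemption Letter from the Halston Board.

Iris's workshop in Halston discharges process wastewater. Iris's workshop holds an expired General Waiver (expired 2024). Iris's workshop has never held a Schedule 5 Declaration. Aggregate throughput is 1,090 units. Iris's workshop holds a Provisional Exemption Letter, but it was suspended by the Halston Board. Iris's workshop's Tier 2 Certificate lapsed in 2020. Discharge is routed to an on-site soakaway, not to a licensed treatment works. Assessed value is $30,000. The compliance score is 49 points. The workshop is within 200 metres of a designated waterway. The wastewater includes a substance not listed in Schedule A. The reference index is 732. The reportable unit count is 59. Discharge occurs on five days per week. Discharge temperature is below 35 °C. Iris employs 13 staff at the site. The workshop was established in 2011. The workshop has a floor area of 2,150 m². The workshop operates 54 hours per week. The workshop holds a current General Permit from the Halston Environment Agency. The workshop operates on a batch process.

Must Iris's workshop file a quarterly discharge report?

Exception (a) fails — the wastewater includes a non-Schedule-A substance.
Exception (b) does not apply: the facility's operating hours per week are 54, not below 52.
Exception (c)'s conditions are all satisfied: the reference index is 732, less than the 895 limit; the reportable unit count is 59, meeting the 56 threshold. Applying paragraphs (h)–(l): (h) operates (the workshop is within 200 m of a designated waterway), but yields to (i): (i) operates against (h): assessed value is $30,000, less than the $37,500 limit. (j) does not operate here (there is no Tier 2 Certificate in force), so (i) stands. Exception (c) stands.
Exception (d) fails — discharge occurs on five days per week.
Exception (e) requires that the facility's floor area is under 2,100 m²; but the facility's floor area is 2,150 m², not under 2,100 m², so (e) is unavailable.

No — exception (c) applies; Iris's workshop is not required to file a quarterly discharge report.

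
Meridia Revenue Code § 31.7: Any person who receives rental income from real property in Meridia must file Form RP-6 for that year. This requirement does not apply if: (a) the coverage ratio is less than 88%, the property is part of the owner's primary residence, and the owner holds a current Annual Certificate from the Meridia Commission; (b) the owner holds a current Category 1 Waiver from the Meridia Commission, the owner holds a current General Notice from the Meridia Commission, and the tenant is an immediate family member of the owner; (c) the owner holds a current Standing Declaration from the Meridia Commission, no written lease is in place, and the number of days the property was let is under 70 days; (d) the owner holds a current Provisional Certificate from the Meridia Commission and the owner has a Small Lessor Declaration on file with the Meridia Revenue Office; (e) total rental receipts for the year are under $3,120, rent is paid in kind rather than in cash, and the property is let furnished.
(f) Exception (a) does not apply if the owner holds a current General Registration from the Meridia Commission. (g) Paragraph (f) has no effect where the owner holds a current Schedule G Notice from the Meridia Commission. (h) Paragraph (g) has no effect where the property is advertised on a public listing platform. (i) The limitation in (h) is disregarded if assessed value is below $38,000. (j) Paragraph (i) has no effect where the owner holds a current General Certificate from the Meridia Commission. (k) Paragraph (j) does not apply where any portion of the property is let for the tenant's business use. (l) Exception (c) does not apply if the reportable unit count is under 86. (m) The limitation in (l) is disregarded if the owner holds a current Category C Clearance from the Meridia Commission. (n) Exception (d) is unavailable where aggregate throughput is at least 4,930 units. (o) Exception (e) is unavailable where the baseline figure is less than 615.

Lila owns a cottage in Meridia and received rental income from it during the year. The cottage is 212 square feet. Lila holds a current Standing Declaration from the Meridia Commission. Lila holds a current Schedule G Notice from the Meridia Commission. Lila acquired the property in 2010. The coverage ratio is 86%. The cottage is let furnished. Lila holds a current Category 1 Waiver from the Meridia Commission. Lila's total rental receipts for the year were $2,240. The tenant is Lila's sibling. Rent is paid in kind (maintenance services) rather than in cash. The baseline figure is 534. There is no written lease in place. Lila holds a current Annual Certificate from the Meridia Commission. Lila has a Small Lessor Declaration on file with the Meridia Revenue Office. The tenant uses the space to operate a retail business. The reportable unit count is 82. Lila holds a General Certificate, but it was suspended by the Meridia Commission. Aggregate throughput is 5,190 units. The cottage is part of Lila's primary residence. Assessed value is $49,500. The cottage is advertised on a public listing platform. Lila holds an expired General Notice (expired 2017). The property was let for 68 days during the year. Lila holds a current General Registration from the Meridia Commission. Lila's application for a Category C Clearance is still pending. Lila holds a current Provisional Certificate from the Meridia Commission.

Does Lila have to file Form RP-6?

Yes — Lila must file Form RP-6.

All of (a)'s requirements are met (the coverage ratio is 86%, less than the 88% limit; the cottage is part of the primary residence; a current Annual Certificate is held). But applying paragraphs (f)–(k): (f) operates against (a): a current General Registration is held. (g) operates (a current Schedule G Notice is held), but is set aside by (h): (h) is triggered — the property is publicly advertised. (i), which would lift (h), is inapplicable — assessed value is $49,500, not below $38,000. (a) is therefore removed.
Exception (b) does not apply: the General Notice is not current.
Exception (c) is satisfied on its face — a current Standing Declaration is held; there is no written lease; the number of days the property was let is 68 days, under the 70 days limit. But applying paragraphs (l)–(m): (l) operates against (c): the reportable unit count is 82, under the 86 limit. (m), which would lift (l), is inapplicable — no current Category C Clearance is held. Exception (c) does not apply.
Exception (d)'s conditions are all satisfied: a current Provisional Certificate is held; a Small Lessor Declaration is on file. However, paragraph (n) must be considered: (n) operates — aggregate throughput is 5,190 units, meeting the 4,930 units threshold. (d) is therefore removed.
Exception (e)'s conditions are all satisfied: total rental receipts for the year are $2,240, under the $3,120 limit; rent is paid in kind; the property is let furnished. However, paragraph (o) must be considered: (o) operates — the baseline figure is 534, less than the 615 limit. So (e) is unavailable.
No exception displaces § 31.7.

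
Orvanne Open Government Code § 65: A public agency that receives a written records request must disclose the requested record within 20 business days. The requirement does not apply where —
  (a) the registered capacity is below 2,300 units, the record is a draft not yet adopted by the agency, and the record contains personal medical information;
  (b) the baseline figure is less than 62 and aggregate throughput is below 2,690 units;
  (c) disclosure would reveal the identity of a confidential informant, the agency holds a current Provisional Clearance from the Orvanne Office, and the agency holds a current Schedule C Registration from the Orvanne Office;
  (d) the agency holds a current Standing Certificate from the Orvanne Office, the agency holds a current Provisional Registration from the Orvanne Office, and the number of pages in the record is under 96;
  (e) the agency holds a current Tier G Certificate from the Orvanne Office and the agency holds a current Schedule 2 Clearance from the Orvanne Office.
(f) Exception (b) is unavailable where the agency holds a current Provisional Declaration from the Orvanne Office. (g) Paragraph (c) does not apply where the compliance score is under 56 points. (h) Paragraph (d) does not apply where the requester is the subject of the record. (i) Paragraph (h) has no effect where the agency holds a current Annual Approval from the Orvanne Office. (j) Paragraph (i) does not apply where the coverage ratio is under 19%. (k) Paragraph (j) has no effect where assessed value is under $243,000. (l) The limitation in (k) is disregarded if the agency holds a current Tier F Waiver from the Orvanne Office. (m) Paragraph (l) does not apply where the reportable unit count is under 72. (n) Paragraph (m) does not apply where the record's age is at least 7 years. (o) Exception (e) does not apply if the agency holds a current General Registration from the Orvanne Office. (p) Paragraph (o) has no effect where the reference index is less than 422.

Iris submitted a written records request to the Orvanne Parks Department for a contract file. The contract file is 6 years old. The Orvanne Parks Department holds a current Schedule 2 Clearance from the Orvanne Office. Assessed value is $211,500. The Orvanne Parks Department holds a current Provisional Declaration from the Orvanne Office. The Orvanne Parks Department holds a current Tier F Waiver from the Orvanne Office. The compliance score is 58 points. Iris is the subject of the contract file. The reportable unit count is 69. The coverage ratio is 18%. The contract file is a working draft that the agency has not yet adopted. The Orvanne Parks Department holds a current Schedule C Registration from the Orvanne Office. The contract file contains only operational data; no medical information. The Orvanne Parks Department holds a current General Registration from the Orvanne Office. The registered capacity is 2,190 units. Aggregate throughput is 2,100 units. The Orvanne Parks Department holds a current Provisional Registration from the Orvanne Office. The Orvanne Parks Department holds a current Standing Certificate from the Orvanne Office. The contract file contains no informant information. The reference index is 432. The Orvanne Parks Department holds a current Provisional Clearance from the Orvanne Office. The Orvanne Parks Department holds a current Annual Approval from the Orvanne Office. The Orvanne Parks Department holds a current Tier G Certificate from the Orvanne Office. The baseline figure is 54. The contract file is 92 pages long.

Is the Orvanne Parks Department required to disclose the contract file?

Exception (a) requires that the record contains personal medical information; but the contract file contains only operational data, so (a) is unavailable.
All of (b)'s requirements are met (the baseline figure is 54, less than the 62 limit; aggregate throughput is 2,100 units, below the 2,690 units limit). Turning to paragraph (f): (f) operates — a current Provisional Declaration is held. So (b) is unavailable.
Exception (c) does not apply: the contract file contains no informant information.
Exception (d)'s conditions are all satisfied: a current Standing Certificate is held; a current Provisional Registration is held; the number of pages in the record is 92, under the 96 limit. As to paragraphs (h)–(n): (h) applies (Iris is the subject of the contract file), but is set aside by (i): (i) operates — a current Annual Approval is held. (j) operates (the coverage ratio is 18%, under the 19% limit), but is displaced by (k): (k) operates — assessed value is $211,500, under the $243,000 limit. (l) is triggered (a current Tier F Waiver is held), but is set aside by (m): (m) operates against (l): the reportable unit count is 69, under the 72 limit. (n) is not triggered (the record's age is 6 years, short of 7 years), so (m) stands. (d) remains available.
Exception (e) is satisfied on its face — a current Tier G Certificate is held; a current Schedule 2 Clearance is held. Turning to paragraphs (o)–(p): (o) operates against (e): a current General Registration is held. (p) does not operate here (the reference index is 432, not less than 422), so (o) stands. (e) is therefore removed.

No — exception (d) applies; the Orvanne Parks Department is not required to disclose the contract file.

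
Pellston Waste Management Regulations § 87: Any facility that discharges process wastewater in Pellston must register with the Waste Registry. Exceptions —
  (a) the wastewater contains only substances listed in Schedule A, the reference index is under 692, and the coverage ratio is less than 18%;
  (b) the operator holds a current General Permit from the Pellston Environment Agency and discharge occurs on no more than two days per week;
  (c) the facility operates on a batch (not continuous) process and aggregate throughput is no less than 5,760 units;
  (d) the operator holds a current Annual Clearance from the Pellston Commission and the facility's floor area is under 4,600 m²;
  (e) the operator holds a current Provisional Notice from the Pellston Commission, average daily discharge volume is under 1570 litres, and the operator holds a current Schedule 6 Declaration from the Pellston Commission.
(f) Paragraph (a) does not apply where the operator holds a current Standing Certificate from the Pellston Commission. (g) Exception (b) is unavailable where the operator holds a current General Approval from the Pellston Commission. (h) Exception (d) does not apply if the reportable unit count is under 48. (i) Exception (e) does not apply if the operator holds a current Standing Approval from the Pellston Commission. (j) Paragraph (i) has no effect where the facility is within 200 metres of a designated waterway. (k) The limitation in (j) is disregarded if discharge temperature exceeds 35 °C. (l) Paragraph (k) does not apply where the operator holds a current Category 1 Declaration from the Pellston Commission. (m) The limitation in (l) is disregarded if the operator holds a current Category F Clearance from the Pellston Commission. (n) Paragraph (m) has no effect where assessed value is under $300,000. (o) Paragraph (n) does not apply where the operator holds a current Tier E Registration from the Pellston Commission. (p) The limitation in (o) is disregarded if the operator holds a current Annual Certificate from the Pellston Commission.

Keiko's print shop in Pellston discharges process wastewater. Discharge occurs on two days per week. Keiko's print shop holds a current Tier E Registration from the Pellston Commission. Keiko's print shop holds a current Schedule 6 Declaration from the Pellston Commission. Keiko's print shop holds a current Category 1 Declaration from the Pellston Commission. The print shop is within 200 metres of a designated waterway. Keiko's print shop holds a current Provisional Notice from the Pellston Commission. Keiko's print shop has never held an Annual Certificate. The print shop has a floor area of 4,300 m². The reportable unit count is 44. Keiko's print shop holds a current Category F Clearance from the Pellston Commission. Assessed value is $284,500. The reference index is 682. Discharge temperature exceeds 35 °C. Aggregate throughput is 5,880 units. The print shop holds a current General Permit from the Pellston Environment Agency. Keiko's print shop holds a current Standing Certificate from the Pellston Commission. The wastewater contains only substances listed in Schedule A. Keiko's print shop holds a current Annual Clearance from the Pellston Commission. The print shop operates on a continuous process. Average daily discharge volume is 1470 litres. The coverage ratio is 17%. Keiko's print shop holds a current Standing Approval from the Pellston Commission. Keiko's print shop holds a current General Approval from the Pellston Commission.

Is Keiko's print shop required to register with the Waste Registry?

Yes — Keiko's print shop must register with the Waste Registry.

Exception (a): the wastewater is Schedule-A-only; the reference index is 682, under the 692 limit; the coverage ratio is 17%, less than the 18% limit — every condition holds. But: (f) is engaged — a current Standing Certificate is held. (a) is therefore removed.
Exception (b): a current General Permit is held; discharge occurs on no more than two days per week — every condition holds. However, paragraph (g) must be considered: (g) operates against (b): a current General Approval is held. Exception (b) does not apply.
Exception (c) does not apply: the facility operates on a continuous process.
Exception (d): a current Annual Clearance is held; the facility's floor area is 4,300 m², under the 4,600 m² limit — every condition holds. But applying paragraph (h): (h) is triggered — the reportable unit count is 44, under the 48 limit. (d) is therefore removed.
All of (e)'s requirements are met (a current Provisional Notice is held; average daily discharge volume is 1470 litres, under the 1570 litres limit; a current Schedule 6 Declaration is held). Turning to paragraphs (i)–(p): (i) operates against (e): a current Standing Approval is held. (j) would limit (i) — the print shop is within 200 m of a designated waterway — but (k) sets (j) aside: (k) applies — discharge temperature exceeds 35 °C. (l) operates (a current Category 1 Declaration is held), but is overridden by (m): (m) operates against (l): a current Category F Clearance is held. (n) would limit (m) — assessed value is $284,500, under the $300,000 limit — but (o) sets (n) aside: (o) operates against (n): a current Tier E Registration is held. (p), which would lift (o), is inapplicable — there is no Annual Certificate in force. So (e) is unavailable.
No exception is made out. Keiko's print shop falls within the general rule.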